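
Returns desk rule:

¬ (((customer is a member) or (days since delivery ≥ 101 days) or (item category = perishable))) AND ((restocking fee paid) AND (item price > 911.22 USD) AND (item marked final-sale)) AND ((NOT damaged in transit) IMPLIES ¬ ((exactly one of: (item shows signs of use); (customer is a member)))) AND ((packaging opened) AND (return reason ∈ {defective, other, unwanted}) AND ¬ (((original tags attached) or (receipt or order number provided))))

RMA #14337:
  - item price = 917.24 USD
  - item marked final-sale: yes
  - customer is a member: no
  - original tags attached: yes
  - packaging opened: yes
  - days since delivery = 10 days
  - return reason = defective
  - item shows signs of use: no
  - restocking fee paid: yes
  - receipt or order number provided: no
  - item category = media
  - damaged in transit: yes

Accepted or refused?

Atomic conditions:
  customer is a member: no → false
  days since delivery ≥ 101 days: 10 ≥ 101 is false
  item category = perishable: media == perishable is false
  restocking fee paid: yes → true
  item price > 911.22 USD: 917.24 > 911.22 is true
  item marked final-sale: yes → true
  NOT damaged in transit: yes → false
  item shows signs of use: no → false
  packaging opened: yes → true
  return reason ∈ {defective, other, unwanted}: defective is in the set → true
  original tags attached: yes → true
  receipt or order number provided: no → false
Combine:
[1.1] false OR false OR false = false
[1] NOT false = true
[2] true AND true AND true = true
[3.2.1] exactly-one(false, false) = false
[3.2] NOT false = true
[3] false → true (antecedent false ⇒ implication holds) = true
[4.3.1] true OR false = true
[4.3] NOT true = false
[4] true AND true AND false = false
[root] true AND true AND true AND false = false
Overall: false → refused

Refused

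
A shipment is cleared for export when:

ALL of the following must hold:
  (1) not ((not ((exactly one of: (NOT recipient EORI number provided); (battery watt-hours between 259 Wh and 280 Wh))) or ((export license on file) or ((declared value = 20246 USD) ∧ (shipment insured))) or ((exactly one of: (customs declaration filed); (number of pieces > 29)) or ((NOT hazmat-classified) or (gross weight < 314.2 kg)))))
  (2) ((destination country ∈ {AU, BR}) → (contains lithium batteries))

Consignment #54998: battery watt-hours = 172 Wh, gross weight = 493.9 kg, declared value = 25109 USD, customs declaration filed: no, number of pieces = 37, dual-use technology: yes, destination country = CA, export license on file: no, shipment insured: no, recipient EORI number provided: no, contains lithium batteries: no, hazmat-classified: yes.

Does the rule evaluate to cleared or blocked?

Blocked

Atomic conditions:
  NOT recipient EORI number provided: no → true
  battery watt-hours between 259 Wh and 280 Wh: 172 in [259, 280] is false
  export license on file: no → false
  declared value = 20246 USD: 25109 == 20246 is false
  shipment insured: no → false
  customs declaration filed: no → false
  number of pieces > 29: 37 > 29 is true
  NOT hazmat-classified: yes → false
  gross weight < 314.2 kg: 493.9 < 314.2 is false
  destination country ∈ {AU, BR}: CA is not in the set → false
  contains lithium batteries: no → false
Combine:
[1.1.1.1] exactly-one(true, false) = true
[1.1.1] NOT true = false
[1.1.2.2] false AND false = false
[1.1.2] false OR false = false
[1.1.3.1] exactly-one(false, true) = true
[1.1.3.2] false OR false = false
[1.1.3] true OR false = true
[1.1] false OR false OR true = true
[1] NOT true = false
[2] false → false (antecedent false ⇒ implication holds) = true
[root] false AND true = false
Overall: false → blocked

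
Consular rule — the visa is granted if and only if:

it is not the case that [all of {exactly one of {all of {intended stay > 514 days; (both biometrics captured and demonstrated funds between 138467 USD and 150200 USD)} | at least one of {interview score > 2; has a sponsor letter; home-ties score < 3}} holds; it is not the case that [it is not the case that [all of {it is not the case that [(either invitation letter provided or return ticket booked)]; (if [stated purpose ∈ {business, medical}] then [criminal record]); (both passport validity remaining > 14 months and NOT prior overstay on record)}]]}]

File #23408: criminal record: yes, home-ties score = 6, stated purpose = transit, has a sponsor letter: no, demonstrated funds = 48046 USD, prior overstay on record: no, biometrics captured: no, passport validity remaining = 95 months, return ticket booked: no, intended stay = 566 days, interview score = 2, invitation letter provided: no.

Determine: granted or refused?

Atomic conditions:
  intended stay > 514 days: 566 > 514 is true
  biometrics captured: no → false
  demonstrated funds between 138467 USD and 150200 USD: 48046 in [138467, 150200] is false
  interview score > 2: 2 > 2 is false
  has a sponsor letter: no → false
  home-ties score < 3: 6 < 3 is false
  invitation letter provided: no → false
  return ticket booked: no → false
  stated purpose ∈ {business, medical}: transit is not in the set → false
  criminal record: yes → true
  passport validity remaining > 14 months: 95 > 14 is true
  NOT prior overstay on record: no → true
Combine:
[1.1.1.2] false AND false = false
[1.1.1] true AND false = false
[1.1.2] false OR false OR false = false
[1.1] exactly-one(false, false) = false
[1.2.1.1.1.1] false OR false = false
[1.2.1.1.1] NOT false = true
[1.2.1.1.2] false → true (antecedent false ⇒ implication holds) = true
[1.2.1.1.3] true AND true = true
[1.2.1.1] true AND true AND true = true
[1.2.1] NOT true = false
[1.2] NOT false = true
[1] false AND true = false
[root] NOT false = true
Overall: true → granted

Granted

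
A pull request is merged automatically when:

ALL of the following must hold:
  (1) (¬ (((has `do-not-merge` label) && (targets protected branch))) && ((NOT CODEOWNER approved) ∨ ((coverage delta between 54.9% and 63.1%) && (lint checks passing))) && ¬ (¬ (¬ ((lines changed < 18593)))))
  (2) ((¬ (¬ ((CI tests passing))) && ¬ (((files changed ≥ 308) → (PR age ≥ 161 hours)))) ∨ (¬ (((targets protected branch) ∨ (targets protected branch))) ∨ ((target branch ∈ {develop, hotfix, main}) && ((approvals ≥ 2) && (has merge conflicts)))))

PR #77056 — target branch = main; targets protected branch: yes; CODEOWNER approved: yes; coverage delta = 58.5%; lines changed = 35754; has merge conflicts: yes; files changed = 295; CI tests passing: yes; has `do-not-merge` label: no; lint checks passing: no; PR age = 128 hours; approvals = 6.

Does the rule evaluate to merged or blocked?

Atomic conditions:
  has `do-not-merge` label: no → false
  targets protected branch: yes → true
  NOT CODEOWNER approved: yes → false
  coverage delta between 54.9% and 63.1%: 58.5 in [54.9, 63.1] is true
  lint checks passing: no → false
  lines changed < 18593: 35754 < 18593 is false
  CI tests passing: yes → true
  files changed ≥ 308: 295 ≥ 308 is false
  PR age ≥ 161 hours: 128 ≥ 161 is false
  target branch ∈ {develop, hotfix, main}: main is in the set → true
  approvals ≥ 2: 6 ≥ 2 is true
  has merge conflicts: yes → true
Combine:
[1.1.1] false AND true = false
[1.1] NOT false = true
[1.2.2] true AND false = false
[1.2] false OR false = false
[1.3.1.1] NOT false = true
[1.3.1] NOT true = false
[1.3] NOT false = true
[1] true AND false AND true = false
[2.1.1.1] NOT true = false
[2.1.1] NOT false = true
[2.1.2.1] false → false (antecedent false ⇒ implication holds) = true
[2.1.2] NOT true = false
[2.1] true AND false = false
[2.2.1.1] true OR true = true
[2.2.1] NOT true = false
[2.2.2.2] true AND true = true
[2.2.2] true AND true = true
[2.2] false OR true = true
[2] false OR true = true
[root] false AND true = false
Overall: false → blocked

Blocked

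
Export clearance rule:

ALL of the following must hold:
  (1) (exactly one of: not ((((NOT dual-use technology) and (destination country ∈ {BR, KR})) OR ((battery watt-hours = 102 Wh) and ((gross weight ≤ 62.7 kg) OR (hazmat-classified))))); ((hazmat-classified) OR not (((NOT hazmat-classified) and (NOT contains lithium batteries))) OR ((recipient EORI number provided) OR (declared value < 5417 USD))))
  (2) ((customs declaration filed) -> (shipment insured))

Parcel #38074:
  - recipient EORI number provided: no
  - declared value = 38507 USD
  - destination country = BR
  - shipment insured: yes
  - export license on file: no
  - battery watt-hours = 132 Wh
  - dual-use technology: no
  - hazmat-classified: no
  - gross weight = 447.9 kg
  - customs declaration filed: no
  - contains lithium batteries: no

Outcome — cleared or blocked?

Blocked

Atomic conditions:
  NOT dual-use technology: no → true
  destination country ∈ {BR, KR}: BR is in the set → true
  battery watt-hours = 102 Wh: 132 == 102 is false
  gross weight ≤ 62.7 kg: 447.9 ≤ 62.7 is false
  hazmat-classified: no → false
  NOT hazmat-classified: no → true
  NOT contains lithium batteries: no → true
  recipient EORI number provided: no → false
  declared value < 5417 USD: 38507 < 5417 is false
  customs declaration filed: no → false
  shipment insured: yes → true
Combine:
[1.1.1.1] true AND true = true
[1.1.1.2.2] false OR false = false
[1.1.1.2] false AND false = false
[1.1.1] true OR false = true
[1.1] NOT true = false
[1.2.2.1] true AND true = true
[1.2.2] NOT true = false
[1.2.3] false OR false = false
[1.2] false OR false OR false = false
[1] exactly-one(false, false) = false
[2] false → true (antecedent false ⇒ implication holds) = true
[root] false AND true = false
Overall: false → blocked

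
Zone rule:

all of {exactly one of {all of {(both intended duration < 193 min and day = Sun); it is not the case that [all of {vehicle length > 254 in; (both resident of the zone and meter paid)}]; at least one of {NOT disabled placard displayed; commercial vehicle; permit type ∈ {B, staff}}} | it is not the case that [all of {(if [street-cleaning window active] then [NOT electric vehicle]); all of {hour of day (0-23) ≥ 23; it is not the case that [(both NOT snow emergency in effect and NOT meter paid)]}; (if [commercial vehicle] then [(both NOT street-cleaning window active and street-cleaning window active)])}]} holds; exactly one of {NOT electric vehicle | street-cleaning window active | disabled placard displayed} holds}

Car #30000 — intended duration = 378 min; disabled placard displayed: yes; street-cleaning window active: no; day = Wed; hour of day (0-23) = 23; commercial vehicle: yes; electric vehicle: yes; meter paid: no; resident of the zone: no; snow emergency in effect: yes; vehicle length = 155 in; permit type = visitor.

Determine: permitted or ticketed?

Permitted

Atomic conditions:
  intended duration < 193 min: 378 < 193 is false
  day = Sun: Wed == Sun is false
  vehicle length > 254 in: 155 > 254 is false
  resident of the zone: no → false
  meter paid: no → false
  NOT disabled placard displayed: yes → false
  commercial vehicle: yes → true
  permit type ∈ {B, staff}: visitor is not in the set → false
  street-cleaning window active: no → false
  NOT electric vehicle: yes → false
  hour of day (0-23) ≥ 23: 23 ≥ 23 is true
  NOT snow emergency in effect: yes → false
  NOT meter paid: no → true
  NOT street-cleaning window active: no → true
  disabled placard displayed: yes → true
Combine:
[1.1.1] false AND false = false
[1.1.2.1.2] false AND false = false
[1.1.2.1] false AND false = false
[1.1.2] NOT false = true
[1.1.3] false OR true OR false = true
[1.1] false AND true AND true = false
[1.2.1.1] false → false (antecedent false ⇒ implication holds) = true
[1.2.1.2.2.1] false AND true = false
[1.2.1.2.2] NOT false = true
[1.2.1.2] true AND true = true
[1.2.1.3.2] true AND false = false
[1.2.1.3] true → false = false
[1.2.1] true AND true AND false = false
[1.2] NOT false = true
[1] exactly-one(false, true) = true
[2] exactly-one(false, false, true) = true
[root] true AND true = true
Overall: true → permitted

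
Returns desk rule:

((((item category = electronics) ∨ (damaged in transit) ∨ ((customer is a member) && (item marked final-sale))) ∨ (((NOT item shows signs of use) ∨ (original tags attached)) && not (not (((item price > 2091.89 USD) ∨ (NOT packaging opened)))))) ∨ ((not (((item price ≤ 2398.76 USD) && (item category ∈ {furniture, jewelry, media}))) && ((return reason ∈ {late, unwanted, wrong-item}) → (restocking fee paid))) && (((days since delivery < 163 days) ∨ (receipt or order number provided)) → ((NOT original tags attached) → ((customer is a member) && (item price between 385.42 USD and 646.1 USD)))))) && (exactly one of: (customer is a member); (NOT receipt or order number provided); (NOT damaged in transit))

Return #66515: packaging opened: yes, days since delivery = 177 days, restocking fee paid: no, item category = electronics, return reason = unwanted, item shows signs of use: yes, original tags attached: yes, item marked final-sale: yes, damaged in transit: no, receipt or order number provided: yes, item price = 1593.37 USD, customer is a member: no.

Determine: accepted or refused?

Accepted

Atomic conditions:
  item category = electronics: electronics == electronics is true
  damaged in transit: no → false
  customer is a member: no → false
  item marked final-sale: yes → true
  NOT item shows signs of use: yes → false
  original tags attached: yes → true
  item price > 2091.89 USD: 1593.37 > 2091.89 is false
  NOT packaging opened: yes → false
  item price ≤ 2398.76 USD: 1593.37 ≤ 2398.76 is true
  item category ∈ {furniture, jewelry, media}: electronics is not in the set → false
  return reason ∈ {late, unwanted, wrong-item}: unwanted is in the set → true
  restocking fee paid: no → false
  days since delivery < 163 days: 177 < 163 is false
  receipt or order number provided: yes → true
  NOT original tags attached: yes → false
  item price between 385.42 USD and 646.1 USD: 1593.37 in [385.42, 646.1] is false
  NOT receipt or order number provided: yes → false
  NOT damaged in transit: no → true
Combine:
[1.1.1.3] false AND true = false
[1.1.1] true OR false OR false = true
[1.1.2.1] false OR true = true
[1.1.2.2.1.1] false OR false = false
[1.1.2.2.1] NOT false = true
[1.1.2.2] NOT true = false
[1.1.2] true AND false = false
[1.1] true OR false = true
[1.2.1.1.1] true AND false = false
[1.2.1.1] NOT false = true
[1.2.1.2] true → false = false
[1.2.1] true AND false = false
[1.2.2.1] false OR true = true
[1.2.2.2.2] false AND false = false
[1.2.2.2] false → false (antecedent false ⇒ implication holds) = true
[1.2.2] true → true = true
[1.2] false AND true = false
[1] true OR false = true
[2] exactly-one(false, false, true) = true
[root] true AND true = true
Overall: true → accepted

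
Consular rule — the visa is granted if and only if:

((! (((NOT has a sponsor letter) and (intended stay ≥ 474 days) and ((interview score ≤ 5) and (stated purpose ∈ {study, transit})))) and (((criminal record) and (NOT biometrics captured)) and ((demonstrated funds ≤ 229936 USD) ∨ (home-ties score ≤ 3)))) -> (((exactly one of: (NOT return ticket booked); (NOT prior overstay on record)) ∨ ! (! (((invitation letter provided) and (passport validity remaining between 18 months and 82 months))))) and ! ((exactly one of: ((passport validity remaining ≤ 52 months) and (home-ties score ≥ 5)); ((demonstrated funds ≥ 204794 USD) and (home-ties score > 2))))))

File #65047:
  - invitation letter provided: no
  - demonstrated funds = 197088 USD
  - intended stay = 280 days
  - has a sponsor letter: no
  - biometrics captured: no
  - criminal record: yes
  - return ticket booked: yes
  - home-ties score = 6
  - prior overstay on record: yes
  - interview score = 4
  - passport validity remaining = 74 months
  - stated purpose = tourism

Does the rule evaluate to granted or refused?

Refused

Atomic conditions:
  NOT has a sponsor letter: no → true
  intended stay ≥ 474 days: 280 ≥ 474 is false
  interview score ≤ 5: 4 ≤ 5 is true
  stated purpose ∈ {study, transit}: tourism is not in the set → false
  criminal record: yes → true
  NOT biometrics captured: no → true
  demonstrated funds ≤ 229936 USD: 197088 ≤ 229936 is true
  home-ties score ≤ 3: 6 ≤ 3 is false
  NOT return ticket booked: yes → false
  NOT prior overstay on record: yes → false
  invitation letter provided: no → false
  passport validity remaining between 18 months and 82 months: 74 in [18, 82] is true
  passport validity remaining ≤ 52 months: 74 ≤ 52 is false
  home-ties score ≥ 5: 6 ≥ 5 is true
  demonstrated funds ≥ 204794 USD: 197088 ≥ 204794 is false
  home-ties score > 2: 6 > 2 is true
Combine:
[1.1.1.3] true AND false = false
[1.1.1] true AND false AND false = false
[1.1] NOT false = true
[1.2.1] true AND true = true
[1.2.2] true OR false = true
[1.2] true AND true = true
[1] true AND true = true
[2.1.1] exactly-one(false, false) = false
[2.1.2.1.1] false AND true = false
[2.1.2.1] NOT false = true
[2.1.2] NOT true = false
[2.1] false OR false = false
[2.2.1.1] false AND true = false
[2.2.1.2] false AND true = false
[2.2.1] exactly-one(false, false) = false
[2.2] NOT false = true
[2] false AND true = false
[root] true → false = false
Overall: false → refused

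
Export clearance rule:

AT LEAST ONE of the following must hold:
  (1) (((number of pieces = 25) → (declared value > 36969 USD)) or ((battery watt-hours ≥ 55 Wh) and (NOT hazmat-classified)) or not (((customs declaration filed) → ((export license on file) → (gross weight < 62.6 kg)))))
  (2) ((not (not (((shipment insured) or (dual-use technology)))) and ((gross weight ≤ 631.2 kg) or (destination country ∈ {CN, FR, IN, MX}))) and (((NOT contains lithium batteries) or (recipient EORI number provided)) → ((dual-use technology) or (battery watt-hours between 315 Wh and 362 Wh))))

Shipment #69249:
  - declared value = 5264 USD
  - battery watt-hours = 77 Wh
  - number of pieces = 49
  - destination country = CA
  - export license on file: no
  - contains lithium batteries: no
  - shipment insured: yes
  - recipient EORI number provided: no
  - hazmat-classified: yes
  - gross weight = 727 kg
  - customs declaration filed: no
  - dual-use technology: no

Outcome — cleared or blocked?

Cleared

Atomic conditions:
  number of pieces = 25: 49 == 25 is false
  declared value > 36969 USD: 5264 > 36969 is false
  battery watt-hours ≥ 55 Wh: 77 ≥ 55 is true
  NOT hazmat-classified: yes → false
  customs declaration filed: no → false
  export license on file: no → false
  gross weight < 62.6 kg: 727 < 62.6 is false
  shipment insured: yes → true
  dual-use technology: no → false
  gross weight ≤ 631.2 kg: 727 ≤ 631.2 is false
  destination country ∈ {CN, FR, IN, MX}: CA is not in the set → false
  NOT contains lithium batteries: no → true
  recipient EORI number provided: no → false
  battery watt-hours between 315 Wh and 362 Wh: 77 in [315, 362] is false
Combine:
[1.1] false → false (antecedent false ⇒ implication holds) = true
[1.2] true AND false = false
[1.3.1.2] false → false (antecedent false ⇒ implication holds) = true
[1.3.1] false → true (antecedent false ⇒ implication holds) = true
[1.3] NOT true = false
[1] true OR false OR false = true
[2.1.1.1.1] true OR false = true
[2.1.1.1] NOT true = false
[2.1.1] NOT false = true
[2.1.2] false OR false = false
[2.1] true AND false = false
[2.2.1] true OR false = true
[2.2.2] false OR false = false
[2.2] true → false = false
[2] false AND false = false
[root] true OR false = true
Overall: true → cleared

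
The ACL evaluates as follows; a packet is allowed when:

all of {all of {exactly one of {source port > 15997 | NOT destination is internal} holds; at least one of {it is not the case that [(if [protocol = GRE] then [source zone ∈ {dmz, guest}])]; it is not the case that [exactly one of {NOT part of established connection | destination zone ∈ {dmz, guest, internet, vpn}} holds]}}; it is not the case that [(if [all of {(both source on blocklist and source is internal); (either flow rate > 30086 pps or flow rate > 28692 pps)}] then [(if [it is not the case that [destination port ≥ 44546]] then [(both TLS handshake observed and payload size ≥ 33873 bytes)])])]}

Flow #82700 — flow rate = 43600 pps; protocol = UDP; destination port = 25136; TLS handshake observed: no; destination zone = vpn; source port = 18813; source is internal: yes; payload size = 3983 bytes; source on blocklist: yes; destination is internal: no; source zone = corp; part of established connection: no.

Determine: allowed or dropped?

Dropped

Atomic conditions:
  source port > 15997: 18813 > 15997 is true
  NOT destination is internal: no → true
  protocol = GRE: UDP == GRE is false
  source zone ∈ {dmz, guest}: corp is not in the set → false
  NOT part of established connection: no → true
  destination zone ∈ {dmz, guest, internet, vpn}: vpn is in the set → true
  source on blocklist: yes → true
  source is internal: yes → true
  flow rate > 30086 pps: 43600 > 30086 is true
  flow rate > 28692 pps: 43600 > 28692 is true
  destination port ≥ 44546: 25136 ≥ 44546 is false
  TLS handshake observed: no → false
  payload size ≥ 33873 bytes: 3983 ≥ 33873 is false
Combine:
[1.1] exactly-one(true, true) = false
[1.2.1.1] false → false (antecedent false ⇒ implication holds) = true
[1.2.1] NOT true = false
[1.2.2.1] exactly-one(true, true) = false
[1.2.2] NOT false = true
[1.2] false OR true = true
[1] false AND true = false
[2.1.1.1] true AND true = true
[2.1.1.2] true OR true = true
[2.1.1] true AND true = true
[2.1.2.1] NOT false = true
[2.1.2.2] false AND false = false
[2.1.2] true → false = false
[2.1] true → false = false
[2] NOT false = true
[root] false AND true = false
Overall: false → dropped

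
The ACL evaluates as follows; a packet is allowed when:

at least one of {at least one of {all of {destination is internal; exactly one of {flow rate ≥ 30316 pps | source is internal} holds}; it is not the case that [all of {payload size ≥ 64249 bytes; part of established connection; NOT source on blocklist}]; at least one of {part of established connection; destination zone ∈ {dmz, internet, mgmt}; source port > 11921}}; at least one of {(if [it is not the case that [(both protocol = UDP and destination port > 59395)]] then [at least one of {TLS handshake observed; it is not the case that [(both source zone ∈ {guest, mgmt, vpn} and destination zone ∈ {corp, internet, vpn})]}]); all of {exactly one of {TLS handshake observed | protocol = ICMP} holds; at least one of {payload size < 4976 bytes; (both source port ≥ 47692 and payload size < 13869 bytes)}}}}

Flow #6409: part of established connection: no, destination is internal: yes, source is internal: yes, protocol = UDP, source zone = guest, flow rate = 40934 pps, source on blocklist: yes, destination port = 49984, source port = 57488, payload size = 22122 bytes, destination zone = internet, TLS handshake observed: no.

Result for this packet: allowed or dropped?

Allowed

Atomic conditions:
  destination is internal: yes → true
  flow rate ≥ 30316 pps: 40934 ≥ 30316 is true
  source is internal: yes → true
  payload size ≥ 64249 bytes: 22122 ≥ 64249 is false
  part of established connection: no → false
  NOT source on blocklist: yes → false
  destination zone ∈ {dmz, internet, mgmt}: internet is in the set → true
  source port > 11921: 57488 > 11921 is true
  protocol = UDP: UDP == UDP is true
  destination port > 59395: 49984 > 59395 is false
  TLS handshake observed: no → false
  source zone ∈ {guest, mgmt, vpn}: guest is in the set → true
  destination zone ∈ {corp, internet, vpn}: internet is in the set → true
  protocol = ICMP: UDP == ICMP is false
  payload size < 4976 bytes: 22122 < 4976 is false
  source port ≥ 47692: 57488 ≥ 47692 is true
  payload size < 13869 bytes: 22122 < 13869 is false
Combine:
[1.1.2] exactly-one(true, true) = false
[1.1] true AND false = false
[1.2.1] false AND false AND false = false
[1.2] NOT false = true
[1.3] false OR true OR true = true
[1] false OR true OR true = true
[2.1.1.1] true AND false = false
[2.1.1] NOT false = true
[2.1.2.2.1] true AND true = true
[2.1.2.2] NOT true = false
[2.1.2] false OR false = false
[2.1] true → false = false
[2.2.1] exactly-one(false, false) = false
[2.2.2.2] true AND false = false
[2.2.2] false OR false = false
[2.2] false AND false = false
[2] false OR false = false
[root] true OR false = true
Overall: true → allowed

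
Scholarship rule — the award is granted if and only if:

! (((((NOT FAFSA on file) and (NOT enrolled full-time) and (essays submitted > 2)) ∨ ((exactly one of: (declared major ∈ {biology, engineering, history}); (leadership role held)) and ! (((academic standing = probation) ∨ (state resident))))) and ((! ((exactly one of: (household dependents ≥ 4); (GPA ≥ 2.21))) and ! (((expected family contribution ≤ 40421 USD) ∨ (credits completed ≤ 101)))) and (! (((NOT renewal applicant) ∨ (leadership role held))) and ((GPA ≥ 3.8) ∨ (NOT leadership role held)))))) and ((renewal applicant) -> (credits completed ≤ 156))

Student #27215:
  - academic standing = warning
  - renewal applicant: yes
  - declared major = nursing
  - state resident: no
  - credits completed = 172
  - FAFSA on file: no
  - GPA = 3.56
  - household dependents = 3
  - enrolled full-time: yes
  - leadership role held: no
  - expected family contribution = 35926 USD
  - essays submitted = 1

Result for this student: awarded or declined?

Atomic conditions:
  NOT FAFSA on file: no → true
  NOT enrolled full-time: yes → false
  essays submitted > 2: 1 > 2 is false
  declared major ∈ {biology, engineering, history}: nursing is not in the set → false
  leadership role held: no → false
  academic standing = probation: warning == probation is false
  state resident: no → false
  household dependents ≥ 4: 3 ≥ 4 is false
  GPA ≥ 2.21: 3.56 ≥ 2.21 is true
  expected family contribution ≤ 40421 USD: 35926 ≤ 40421 is true
  credits completed ≤ 101: 172 ≤ 101 is false
  NOT renewal applicant: yes → false
  GPA ≥ 3.8: 3.56 ≥ 3.8 is false
  NOT leadership role held: no → true
  renewal applicant: yes → true
  credits completed ≤ 156: 172 ≤ 156 is false
Combine:
[1.1.1.1] true AND false AND false = false
[1.1.1.2.1] exactly-one(false, false) = false
[1.1.1.2.2.1] false OR false = false
[1.1.1.2.2] NOT false = true
[1.1.1.2] false AND true = false
[1.1.1] false OR false = false
[1.1.2.1.1.1] exactly-one(false, true) = true
[1.1.2.1.1] NOT true = false
[1.1.2.1.2.1] true OR false = true
[1.1.2.1.2] NOT true = false
[1.1.2.1] false AND false = false
[1.1.2.2.1.1] false OR false = false
[1.1.2.2.1] NOT false = true
[1.1.2.2.2] false OR true = true
[1.1.2.2] true AND true = true
[1.1.2] false AND true = false
[1.1] false AND false = false
[1] NOT false = true
[2] true → false = false
[root] true AND false = false
Overall: false → declined

Declined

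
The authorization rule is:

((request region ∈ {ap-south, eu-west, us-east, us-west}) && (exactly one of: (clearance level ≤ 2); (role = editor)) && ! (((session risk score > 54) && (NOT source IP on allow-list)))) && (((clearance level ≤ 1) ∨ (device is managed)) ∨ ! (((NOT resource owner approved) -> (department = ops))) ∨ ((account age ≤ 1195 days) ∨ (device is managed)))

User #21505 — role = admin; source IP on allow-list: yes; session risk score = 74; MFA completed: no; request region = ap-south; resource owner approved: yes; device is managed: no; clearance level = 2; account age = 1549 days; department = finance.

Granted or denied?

Denied

Atomic conditions:
  request region ∈ {ap-south, eu-west, us-east, us-west}: ap-south is in the set → true
  clearance level ≤ 2: 2 ≤ 2 is true
  role = editor: admin == editor is false
  session risk score > 54: 74 > 54 is true
  NOT source IP on allow-list: yes → false
  clearance level ≤ 1: 2 ≤ 1 is false
  device is managed: no → false
  NOT resource owner approved: yes → false
  department = ops: finance == ops is false
  account age ≤ 1195 days: 1549 ≤ 1195 is false
Combine:
[1.2] exactly-one(true, false) = true
[1.3.1] true AND false = false
[1.3] NOT false = true
[1] true AND true AND true = true
[2.1] false OR false = false
[2.2.1] false → false (antecedent false ⇒ implication holds) = true
[2.2] NOT true = false
[2.3] false OR false = false
[2] false OR false OR false = false
[root] true AND false = false
Overall: false → denied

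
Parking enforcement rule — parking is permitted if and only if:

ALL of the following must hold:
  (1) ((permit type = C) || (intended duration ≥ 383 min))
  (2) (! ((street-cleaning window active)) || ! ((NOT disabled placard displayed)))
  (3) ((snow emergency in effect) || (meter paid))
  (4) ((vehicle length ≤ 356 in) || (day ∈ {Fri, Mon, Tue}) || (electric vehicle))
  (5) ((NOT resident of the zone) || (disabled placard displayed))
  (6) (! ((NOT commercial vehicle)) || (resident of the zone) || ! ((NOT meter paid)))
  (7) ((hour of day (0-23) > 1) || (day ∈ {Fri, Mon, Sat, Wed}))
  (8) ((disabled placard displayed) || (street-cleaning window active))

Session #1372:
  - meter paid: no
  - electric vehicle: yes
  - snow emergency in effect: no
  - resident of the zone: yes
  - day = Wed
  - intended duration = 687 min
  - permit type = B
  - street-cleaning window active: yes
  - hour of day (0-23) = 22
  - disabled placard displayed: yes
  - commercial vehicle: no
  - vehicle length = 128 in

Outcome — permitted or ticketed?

Atomic conditions:
  permit type = C: B == C is false
  intended duration ≥ 383 min: 687 ≥ 383 is true
  street-cleaning window active: yes → true
  NOT disabled placard displayed: yes → false
  snow emergency in effect: no → false
  meter paid: no → false
  vehicle length ≤ 356 in: 128 ≤ 356 is true
  day ∈ {Fri, Mon, Tue}: Wed is not in the set → false
  electric vehicle: yes → true
  NOT resident of the zone: yes → false
  disabled placard displayed: yes → true
  NOT commercial vehicle: no → true
  resident of the zone: yes → true
  NOT meter paid: no → true
  hour of day (0-23) > 1: 22 > 1 is true
  day ∈ {Fri, Mon, Sat, Wed}: Wed is in the set → true
Combine:
[1] false OR true = true
[2.1] NOT true = false
[2.2] NOT false = true
[2] false OR true = true
[3] false OR false = false
[4] true OR false OR true = true
[5] false OR true = true
[6.1] NOT true = false
[6.3] NOT true = false
[6] false OR true OR false = true
[7] true OR true = true
[8] true OR true = true
[root] true AND true AND false AND true AND true AND true AND true AND true = false
Overall: false → ticketed

Ticketed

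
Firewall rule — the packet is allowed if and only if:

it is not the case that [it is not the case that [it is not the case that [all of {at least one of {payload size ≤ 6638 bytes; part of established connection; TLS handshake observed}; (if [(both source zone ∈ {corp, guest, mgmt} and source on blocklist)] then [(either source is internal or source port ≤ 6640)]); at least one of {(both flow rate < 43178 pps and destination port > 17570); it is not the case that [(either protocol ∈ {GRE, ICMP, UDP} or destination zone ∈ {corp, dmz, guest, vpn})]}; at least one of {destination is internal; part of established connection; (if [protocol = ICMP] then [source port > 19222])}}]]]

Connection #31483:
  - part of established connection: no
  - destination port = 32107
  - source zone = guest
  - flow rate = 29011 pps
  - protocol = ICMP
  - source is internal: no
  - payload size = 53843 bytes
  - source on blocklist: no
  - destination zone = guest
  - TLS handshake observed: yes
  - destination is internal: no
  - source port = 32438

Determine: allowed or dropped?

Dropped

Atomic conditions:
  payload size ≤ 6638 bytes: 53843 ≤ 6638 is false
  part of established connection: no → false
  TLS handshake observed: yes → true
  source zone ∈ {corp, guest, mgmt}: guest is in the set → true
  source on blocklist: no → false
  source is internal: no → false
  source port ≤ 6640: 32438 ≤ 6640 is false
  flow rate < 43178 pps: 29011 < 43178 is true
  destination port > 17570: 32107 > 17570 is true
  protocol ∈ {GRE, ICMP, UDP}: ICMP is in the set → true
  destination zone ∈ {corp, dmz, guest, vpn}: guest is in the set → true
  destination is internal: no → false
  protocol = ICMP: ICMP == ICMP is true
  source port > 19222: 32438 > 19222 is true
Combine:
[1.1.1.1] false OR false OR true = true
[1.1.1.2.1] true AND false = false
[1.1.1.2.2] false OR false = false
[1.1.1.2] false → false (antecedent false ⇒ implication holds) = true
[1.1.1.3.1] true AND true = true
[1.1.1.3.2.1] true OR true = true
[1.1.1.3.2] NOT true = false
[1.1.1.3] true OR false = true
[1.1.1.4.3] true → true = true
[1.1.1.4] false OR false OR true = true
[1.1.1] true AND true AND true AND true = true
[1.1] NOT true = false
[1] NOT false = true
[root] NOT true = false
Overall: false → dropped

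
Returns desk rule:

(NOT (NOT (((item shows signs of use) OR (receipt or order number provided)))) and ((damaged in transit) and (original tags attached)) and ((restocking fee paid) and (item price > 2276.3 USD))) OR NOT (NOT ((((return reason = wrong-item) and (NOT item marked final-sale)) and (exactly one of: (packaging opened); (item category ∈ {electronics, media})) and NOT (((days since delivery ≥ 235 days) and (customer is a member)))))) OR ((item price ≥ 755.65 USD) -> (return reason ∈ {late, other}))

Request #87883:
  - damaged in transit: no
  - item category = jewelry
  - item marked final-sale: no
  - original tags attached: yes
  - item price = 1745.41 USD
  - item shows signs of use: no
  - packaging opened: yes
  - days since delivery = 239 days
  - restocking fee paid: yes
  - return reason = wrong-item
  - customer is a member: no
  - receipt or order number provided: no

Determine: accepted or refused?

Accepted

Atomic conditions:
  item shows signs of use: no → false
  receipt or order number provided: no → false
  damaged in transit: no → false
  original tags attached: yes → true
  restocking fee paid: yes → true
  item price > 2276.3 USD: 1745.41 > 2276.3 is false
  return reason = wrong-item: wrong-item == wrong-item is true
  NOT item marked final-sale: no → true
  packaging opened: yes → true
  item category ∈ {electronics, media}: jewelry is not in the set → false
  days since delivery ≥ 235 days: 239 ≥ 235 is true
  customer is a member: no → false
  item price ≥ 755.65 USD: 1745.41 ≥ 755.65 is true
  return reason ∈ {late, other}: wrong-item is not in the set → false
Combine:
[1.1.1.1] false OR false = false
[1.1.1] NOT false = true
[1.1] NOT true = false
[1.2] false AND true = false
[1.3] true AND false = false
[1] false AND false AND false = false
[2.1.1.1] true AND true = true
[2.1.1.2] exactly-one(true, false) = true
[2.1.1.3.1] true AND false = false
[2.1.1.3] NOT false = true
[2.1.1] true AND true AND true = true
[2.1] NOT true = false
[2] NOT false = true
[3] true → false = false
[root] false OR true OR false = true
Overall: true → accepted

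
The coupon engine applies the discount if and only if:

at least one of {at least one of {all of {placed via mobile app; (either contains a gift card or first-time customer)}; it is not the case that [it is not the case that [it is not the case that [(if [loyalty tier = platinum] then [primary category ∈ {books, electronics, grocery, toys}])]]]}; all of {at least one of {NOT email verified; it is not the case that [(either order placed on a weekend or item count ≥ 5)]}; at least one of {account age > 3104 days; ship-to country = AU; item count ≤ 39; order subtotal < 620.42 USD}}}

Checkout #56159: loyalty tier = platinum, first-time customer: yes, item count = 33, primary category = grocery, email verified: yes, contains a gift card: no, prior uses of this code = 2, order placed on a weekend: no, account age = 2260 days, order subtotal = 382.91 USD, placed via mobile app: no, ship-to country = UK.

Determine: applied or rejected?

Atomic conditions:
  placed via mobile app: no → false
  contains a gift card: no → false
  first-time customer: yes → true
  loyalty tier = platinum: platinum == platinum is true
  primary category ∈ {books, electronics, grocery, toys}: grocery is in the set → true
  NOT email verified: yes → false
  order placed on a weekend: no → false
  item count ≥ 5: 33 ≥ 5 is true
  account age > 3104 days: 2260 > 3104 is false
  ship-to country = AU: UK == AU is false
  item count ≤ 39: 33 ≤ 39 is true
  order subtotal < 620.42 USD: 382.91 < 620.42 is true
Combine:
[1.1.2] false OR true = true
[1.1] false AND true = false
[1.2.1.1.1] true → true = true
[1.2.1.1] NOT true = false
[1.2.1] NOT false = true
[1.2] NOT true = false
[1] false OR false = false
[2.1.2.1] false OR true = true
[2.1.2] NOT true = false
[2.1] false OR false = false
[2.2] false OR false OR true OR true = true
[2] false AND true = false
[root] false OR false = false
Overall: false → rejected

Rejected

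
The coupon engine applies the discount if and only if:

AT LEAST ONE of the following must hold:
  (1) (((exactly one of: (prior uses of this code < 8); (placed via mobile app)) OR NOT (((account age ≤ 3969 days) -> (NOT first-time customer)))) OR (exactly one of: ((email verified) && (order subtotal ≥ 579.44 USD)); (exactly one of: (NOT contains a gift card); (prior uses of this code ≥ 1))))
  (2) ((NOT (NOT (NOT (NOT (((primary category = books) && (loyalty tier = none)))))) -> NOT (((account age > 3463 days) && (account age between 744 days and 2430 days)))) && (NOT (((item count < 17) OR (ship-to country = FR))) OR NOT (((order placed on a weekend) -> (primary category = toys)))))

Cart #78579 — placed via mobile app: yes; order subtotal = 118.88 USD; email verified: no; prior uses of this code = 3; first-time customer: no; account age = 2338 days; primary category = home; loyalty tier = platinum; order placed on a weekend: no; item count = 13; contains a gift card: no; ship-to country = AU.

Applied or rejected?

Rejected

Atomic conditions:
  prior uses of this code < 8: 3 < 8 is true
  placed via mobile app: yes → true
  account age ≤ 3969 days: 2338 ≤ 3969 is true
  NOT first-time customer: no → true
  email verified: no → false
  order subtotal ≥ 579.44 USD: 118.88 ≥ 579.44 is false
  NOT contains a gift card: no → true
  prior uses of this code ≥ 1: 3 ≥ 1 is true
  primary category = books: home == books is false
  loyalty tier = none: platinum == none is false
  account age > 3463 days: 2338 > 3463 is false
  account age between 744 days and 2430 days: 2338 in [744, 2430] is true
  item count < 17: 13 < 17 is true
  ship-to country = FR: AU == FR is false
  order placed on a weekend: no → false
  primary category = toys: home == toys is false
Combine:
[1.1.1] exactly-one(true, true) = false
[1.1.2.1] true → true = true
[1.1.2] NOT true = false
[1.1] false OR false = false
[1.2.1] false AND false = false
[1.2.2] exactly-one(true, true) = false
[1.2] exactly-one(false, false) = false
[1] false OR false = false
[2.1.1.1.1.1.1] false AND false = false
[2.1.1.1.1.1] NOT false = true
[2.1.1.1.1] NOT true = false
[2.1.1.1] NOT false = true
[2.1.1] NOT true = false
[2.1.2.1] false AND true = false
[2.1.2] NOT false = true
[2.1] false → true (antecedent false ⇒ implication holds) = true
[2.2.1.1] true OR false = true
[2.2.1] NOT true = false
[2.2.2.1] false → false (antecedent false ⇒ implication holds) = true
[2.2.2] NOT true = false
[2.2] false OR false = false
[2] true AND false = false
[root] false OR false = false
Overall: false → rejected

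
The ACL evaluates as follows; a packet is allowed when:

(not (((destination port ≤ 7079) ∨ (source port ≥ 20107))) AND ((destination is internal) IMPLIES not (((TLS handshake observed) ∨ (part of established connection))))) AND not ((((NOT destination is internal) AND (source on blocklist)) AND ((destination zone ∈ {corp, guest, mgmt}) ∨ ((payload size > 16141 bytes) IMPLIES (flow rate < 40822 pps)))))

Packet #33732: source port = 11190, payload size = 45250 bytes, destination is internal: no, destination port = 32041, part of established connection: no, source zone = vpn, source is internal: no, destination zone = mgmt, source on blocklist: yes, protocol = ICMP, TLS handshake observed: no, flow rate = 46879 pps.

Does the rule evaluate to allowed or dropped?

Dropped

Atomic conditions:
  destination port ≤ 7079: 32041 ≤ 7079 is false
  source port ≥ 20107: 11190 ≥ 20107 is false
  destination is internal: no → false
  TLS handshake observed: no → false
  part of established connection: no → false
  NOT destination is internal: no → true
  source on blocklist: yes → true
  destination zone ∈ {corp, guest, mgmt}: mgmt is in the set → true
  payload size > 16141 bytes: 45250 > 16141 is true
  flow rate < 40822 pps: 46879 < 40822 is false
Combine:
[1.1.1] false OR false = false
[1.1] NOT false = true
[1.2.2.1] false OR false = false
[1.2.2] NOT false = true
[1.2] false → true (antecedent false ⇒ implication holds) = true
[1] true AND true = true
[2.1.1] true AND true = true
[2.1.2.2] true → false = false
[2.1.2] true OR false = true
[2.1] true AND true = true
[2] NOT true = false
[root] true AND false = false
Overall: false → dropped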